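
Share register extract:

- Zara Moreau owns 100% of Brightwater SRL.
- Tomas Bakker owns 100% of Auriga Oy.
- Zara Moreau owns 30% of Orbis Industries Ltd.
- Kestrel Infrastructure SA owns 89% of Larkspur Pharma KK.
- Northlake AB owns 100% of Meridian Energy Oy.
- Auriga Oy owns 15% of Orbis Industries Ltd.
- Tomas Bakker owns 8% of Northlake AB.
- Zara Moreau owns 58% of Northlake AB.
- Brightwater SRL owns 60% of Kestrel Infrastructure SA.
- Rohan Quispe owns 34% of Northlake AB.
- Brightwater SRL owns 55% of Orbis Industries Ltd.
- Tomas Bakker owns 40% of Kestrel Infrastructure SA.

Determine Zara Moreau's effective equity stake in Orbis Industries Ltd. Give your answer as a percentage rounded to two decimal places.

Zara reaches Orbis along 2 paths.
Direct stake: 30% = 30%.
Via Brightwater: 100% × 55% = 55%.
Total: 30% + 55% = 85%.
Rounded: 85.00%.

85.00%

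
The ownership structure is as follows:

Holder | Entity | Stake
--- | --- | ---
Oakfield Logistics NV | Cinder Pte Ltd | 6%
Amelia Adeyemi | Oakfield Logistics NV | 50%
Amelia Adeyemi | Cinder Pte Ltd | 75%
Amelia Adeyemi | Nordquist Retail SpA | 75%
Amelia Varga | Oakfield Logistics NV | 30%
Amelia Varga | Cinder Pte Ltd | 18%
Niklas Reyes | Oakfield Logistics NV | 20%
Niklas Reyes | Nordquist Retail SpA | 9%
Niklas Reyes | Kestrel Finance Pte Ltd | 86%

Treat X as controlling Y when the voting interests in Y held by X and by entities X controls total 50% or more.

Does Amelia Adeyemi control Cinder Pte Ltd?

Yes

Amelia Adeyemi holds 50% of Oakfield, so Amelia Adeyemi controls Oakfield.
Amelia Adeyemi and Oakfield together hold 75% + 6% = 81% of Cinder, so Amelia Adeyemi controls Cinder.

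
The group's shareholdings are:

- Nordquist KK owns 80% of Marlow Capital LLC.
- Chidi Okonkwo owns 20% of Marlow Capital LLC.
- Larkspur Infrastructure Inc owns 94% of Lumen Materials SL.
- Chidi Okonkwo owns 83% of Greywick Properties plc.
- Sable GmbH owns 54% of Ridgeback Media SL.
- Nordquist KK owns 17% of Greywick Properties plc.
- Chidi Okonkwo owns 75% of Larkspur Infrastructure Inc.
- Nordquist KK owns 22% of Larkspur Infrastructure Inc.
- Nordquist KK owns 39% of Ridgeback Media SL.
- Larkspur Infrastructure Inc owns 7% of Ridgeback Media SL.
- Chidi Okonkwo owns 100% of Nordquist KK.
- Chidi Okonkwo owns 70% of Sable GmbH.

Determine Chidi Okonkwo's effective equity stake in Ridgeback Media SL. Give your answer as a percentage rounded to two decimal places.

83.59%

Chidi reaches Ridgeback along 4 paths.
Via Sable: 70% × 54% = 37.8%.
Via Nordquist → Larkspur: 100% × 22% × 7% = 1.54%.
Via Larkspur: 75% × 7% = 5.25%.
Via Nordquist: 100% × 39% = 39%.
Total: 37.8% + 1.54% + 5.25% + 39% = 83.59%.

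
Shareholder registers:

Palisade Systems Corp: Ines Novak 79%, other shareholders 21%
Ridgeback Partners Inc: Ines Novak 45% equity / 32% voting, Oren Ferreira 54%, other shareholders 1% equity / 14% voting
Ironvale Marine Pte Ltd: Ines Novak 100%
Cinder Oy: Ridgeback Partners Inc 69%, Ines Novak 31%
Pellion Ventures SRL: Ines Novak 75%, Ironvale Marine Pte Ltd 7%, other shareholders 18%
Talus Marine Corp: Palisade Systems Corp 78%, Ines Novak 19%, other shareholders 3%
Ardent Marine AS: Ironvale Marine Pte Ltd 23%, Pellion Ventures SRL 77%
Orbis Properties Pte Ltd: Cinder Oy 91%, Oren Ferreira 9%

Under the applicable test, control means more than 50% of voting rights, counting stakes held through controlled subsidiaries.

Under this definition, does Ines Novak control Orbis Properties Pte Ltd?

Ines holds 79% of Palisade, so Ines controls Palisade.
Ines holds 100% of Ironvale, so Ines controls Ironvale.
Ines and Ironvale together hold 75% + 7% = 82% of Pellion, so Ines controls Pellion.
Palisade and Ines together hold 78% + 19% = 97% of Talus, so Ines controls Talus.
Ironvale and Pellion together hold 23% + 77% = 100% of Ardent, so Ines controls Ardent.
Neither Ines nor any entity Ines controls holds any voting interest in Orbis.
So Ines does not control Orbis.

No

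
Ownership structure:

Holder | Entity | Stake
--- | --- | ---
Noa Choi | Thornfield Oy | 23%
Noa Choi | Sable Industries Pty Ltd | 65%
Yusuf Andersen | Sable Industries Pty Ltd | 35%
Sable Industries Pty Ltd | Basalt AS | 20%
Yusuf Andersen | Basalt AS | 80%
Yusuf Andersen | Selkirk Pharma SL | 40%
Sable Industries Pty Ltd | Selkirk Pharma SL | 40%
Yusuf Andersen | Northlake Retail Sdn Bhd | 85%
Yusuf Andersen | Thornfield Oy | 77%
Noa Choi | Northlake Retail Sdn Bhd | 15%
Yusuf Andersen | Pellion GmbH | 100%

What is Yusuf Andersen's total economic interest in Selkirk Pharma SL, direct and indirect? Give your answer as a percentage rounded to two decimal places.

54.00%

Yusuf reaches Selkirk along 2 paths.
Via Sable: 35% × 40% = 14%.
Direct stake: 40% = 40%.
Total: 14% + 40% = 54%.
Rounded: 54.00%.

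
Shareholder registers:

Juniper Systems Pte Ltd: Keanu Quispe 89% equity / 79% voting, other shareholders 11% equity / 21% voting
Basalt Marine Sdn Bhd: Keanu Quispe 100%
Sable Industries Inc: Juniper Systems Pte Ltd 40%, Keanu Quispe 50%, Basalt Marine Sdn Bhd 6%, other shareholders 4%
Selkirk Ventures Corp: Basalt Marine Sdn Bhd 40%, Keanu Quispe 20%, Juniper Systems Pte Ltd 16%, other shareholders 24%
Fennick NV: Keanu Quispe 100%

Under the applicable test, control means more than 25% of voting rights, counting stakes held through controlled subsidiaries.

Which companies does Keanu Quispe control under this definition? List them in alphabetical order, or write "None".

Keanu holds 79% of Juniper, so Keanu controls Juniper.
Keanu holds 100% of Basalt, so Keanu controls Basalt.
Juniper and Keanu and Basalt together hold 40% + 50% + 6% = 96% of Sable, so Keanu controls Sable.
Basalt and Keanu and Juniper together hold 40% + 20% + 16% = 76% of Selkirk, so Keanu controls Selkirk.
Keanu holds 100% of Fennick, so Keanu controls Fennick.

Basalt Marine Sdn Bhd, Fennick NV, Juniper Systems Pte Ltd, Sable Industries Inc, Selkirk Ventures Corp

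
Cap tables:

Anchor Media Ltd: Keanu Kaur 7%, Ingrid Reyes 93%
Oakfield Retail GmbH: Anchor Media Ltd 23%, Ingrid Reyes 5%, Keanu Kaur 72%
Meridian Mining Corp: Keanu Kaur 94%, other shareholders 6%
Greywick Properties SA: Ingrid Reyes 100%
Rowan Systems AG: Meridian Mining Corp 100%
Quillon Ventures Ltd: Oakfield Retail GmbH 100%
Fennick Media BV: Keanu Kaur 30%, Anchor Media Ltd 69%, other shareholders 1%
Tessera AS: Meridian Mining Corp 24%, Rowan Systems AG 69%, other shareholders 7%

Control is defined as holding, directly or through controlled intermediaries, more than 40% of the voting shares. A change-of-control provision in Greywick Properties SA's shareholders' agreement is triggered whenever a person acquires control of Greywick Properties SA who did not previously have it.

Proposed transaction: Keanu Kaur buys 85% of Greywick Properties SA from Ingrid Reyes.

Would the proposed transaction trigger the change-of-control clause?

Yes

The purchase adds only to Keanu's holdings (Ingrid's stake shrinks), so Keanu is the only person who could newly come to control Greywick.
Keanu holds 72% of Oakfield, so Keanu controls Oakfield.
Keanu holds 94% of Meridian, so Keanu controls Meridian.
Meridian holds 100% of Rowan, so Keanu controls Rowan.
Oakfield holds 100% of Quillon, so Keanu controls Quillon.
Meridian and Rowan together hold 24% + 69% = 93% of Tessera, so Keanu controls Tessera.
Neither Keanu nor any entity Keanu controls holds any voting interest in Greywick.
So before the transaction, Keanu does not control Greywick.
After the purchase, Keanu holds 85% of Greywick directly, and Ingrid's stake falls to 15%.
Keanu holds 85% of Greywick, so Keanu controls Greywick.
Keanu did not control Greywick before and does after, so the clause is triggered.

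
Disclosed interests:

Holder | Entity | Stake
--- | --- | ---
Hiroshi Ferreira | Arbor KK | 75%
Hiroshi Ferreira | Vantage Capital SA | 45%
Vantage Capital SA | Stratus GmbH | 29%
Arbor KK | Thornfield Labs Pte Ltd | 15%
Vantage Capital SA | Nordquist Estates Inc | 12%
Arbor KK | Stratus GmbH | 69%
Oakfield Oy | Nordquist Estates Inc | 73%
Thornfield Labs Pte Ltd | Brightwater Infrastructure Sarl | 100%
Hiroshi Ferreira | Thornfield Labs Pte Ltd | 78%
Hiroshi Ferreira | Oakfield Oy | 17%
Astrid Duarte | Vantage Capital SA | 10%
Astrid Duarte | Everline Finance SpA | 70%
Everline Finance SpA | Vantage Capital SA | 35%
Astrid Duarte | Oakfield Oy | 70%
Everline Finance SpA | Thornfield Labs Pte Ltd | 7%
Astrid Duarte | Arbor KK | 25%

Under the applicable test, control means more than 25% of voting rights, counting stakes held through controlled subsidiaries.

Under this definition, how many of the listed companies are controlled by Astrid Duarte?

Astrid holds 70% of Oakfield, so Astrid controls Oakfield.
Astrid holds 70% of Everline, so Astrid controls Everline.
Astrid and Everline together hold 10% + 35% = 45% of Vantage, so Astrid controls Vantage.
Vantage holds 29% of Stratus, so Astrid controls Stratus.
Oakfield and Vantage together hold 73% + 12% = 85% of Nordquist, so Astrid controls Nordquist.
No other company's threshold is met.
Astrid controls 5 companies.

5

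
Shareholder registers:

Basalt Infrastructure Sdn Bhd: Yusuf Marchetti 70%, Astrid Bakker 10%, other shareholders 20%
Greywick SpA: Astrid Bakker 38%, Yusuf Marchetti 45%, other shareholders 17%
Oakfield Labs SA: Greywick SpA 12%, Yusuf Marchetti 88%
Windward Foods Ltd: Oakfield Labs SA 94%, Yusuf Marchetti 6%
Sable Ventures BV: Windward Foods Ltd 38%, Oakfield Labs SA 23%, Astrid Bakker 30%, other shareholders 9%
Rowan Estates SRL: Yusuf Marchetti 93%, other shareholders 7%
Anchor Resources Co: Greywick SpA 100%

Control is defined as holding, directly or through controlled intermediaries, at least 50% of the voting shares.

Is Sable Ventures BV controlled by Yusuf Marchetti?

Yes

Yusuf holds 88% of Oakfield, so Yusuf controls Oakfield.
Oakfield and Yusuf together hold 94% + 6% = 100% of Windward, so Yusuf controls Windward.
Windward and Oakfield together hold 38% + 23% = 61% of Sable, so Yusuf controls Sable.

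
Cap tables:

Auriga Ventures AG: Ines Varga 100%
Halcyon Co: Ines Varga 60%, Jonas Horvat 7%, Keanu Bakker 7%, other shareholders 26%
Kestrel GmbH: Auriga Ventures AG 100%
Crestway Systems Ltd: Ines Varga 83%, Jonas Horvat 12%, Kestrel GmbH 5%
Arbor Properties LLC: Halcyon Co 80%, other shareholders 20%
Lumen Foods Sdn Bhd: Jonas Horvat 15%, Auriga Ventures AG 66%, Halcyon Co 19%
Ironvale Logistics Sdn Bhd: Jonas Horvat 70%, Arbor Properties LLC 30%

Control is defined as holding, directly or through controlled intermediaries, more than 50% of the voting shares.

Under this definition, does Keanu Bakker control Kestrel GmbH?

No

Keanu's largest direct stake is 7% in Halcyon, which does not meet the threshold, so Keanu controls no company.
Neither Keanu nor any entity Keanu controls holds any voting interest in Kestrel.
So Keanu does not control Kestrel.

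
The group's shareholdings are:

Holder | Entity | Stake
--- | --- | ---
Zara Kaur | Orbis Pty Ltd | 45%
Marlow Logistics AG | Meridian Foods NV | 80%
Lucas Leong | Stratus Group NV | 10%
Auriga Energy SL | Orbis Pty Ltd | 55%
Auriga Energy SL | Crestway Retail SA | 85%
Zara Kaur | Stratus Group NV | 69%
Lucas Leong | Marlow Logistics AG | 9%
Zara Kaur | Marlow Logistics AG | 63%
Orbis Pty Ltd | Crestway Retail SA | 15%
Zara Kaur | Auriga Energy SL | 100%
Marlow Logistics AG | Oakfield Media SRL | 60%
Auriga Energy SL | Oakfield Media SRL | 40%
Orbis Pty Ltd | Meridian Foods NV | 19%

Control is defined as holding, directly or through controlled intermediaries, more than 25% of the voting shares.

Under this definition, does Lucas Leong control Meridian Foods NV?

No

Lucas's largest direct stake is 10% in Stratus, which does not meet the threshold, so Lucas controls no company.
Neither Lucas nor any entity Lucas controls holds any voting interest in Meridian.
So Lucas does not control Meridian.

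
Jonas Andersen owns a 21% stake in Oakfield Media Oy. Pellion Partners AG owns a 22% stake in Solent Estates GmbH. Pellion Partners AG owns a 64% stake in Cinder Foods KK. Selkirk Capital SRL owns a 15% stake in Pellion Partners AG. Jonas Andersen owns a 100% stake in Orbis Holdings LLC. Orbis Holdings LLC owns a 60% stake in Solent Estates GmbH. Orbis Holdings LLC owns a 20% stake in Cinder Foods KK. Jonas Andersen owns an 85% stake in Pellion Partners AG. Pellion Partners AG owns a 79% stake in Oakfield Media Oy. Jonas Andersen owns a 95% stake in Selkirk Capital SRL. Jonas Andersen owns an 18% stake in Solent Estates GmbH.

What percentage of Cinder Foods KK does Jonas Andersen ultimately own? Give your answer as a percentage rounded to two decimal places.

Jonas reaches Cinder along 3 paths.
Via Orbis: 100% × 20% = 20%.
Via Pellion: 85% × 64% = 54.4%.
Via Selkirk → Pellion: 95% × 15% × 64% = 9.12%.
Total: 20% + 54.4% + 9.12% = 83.52%.

83.52%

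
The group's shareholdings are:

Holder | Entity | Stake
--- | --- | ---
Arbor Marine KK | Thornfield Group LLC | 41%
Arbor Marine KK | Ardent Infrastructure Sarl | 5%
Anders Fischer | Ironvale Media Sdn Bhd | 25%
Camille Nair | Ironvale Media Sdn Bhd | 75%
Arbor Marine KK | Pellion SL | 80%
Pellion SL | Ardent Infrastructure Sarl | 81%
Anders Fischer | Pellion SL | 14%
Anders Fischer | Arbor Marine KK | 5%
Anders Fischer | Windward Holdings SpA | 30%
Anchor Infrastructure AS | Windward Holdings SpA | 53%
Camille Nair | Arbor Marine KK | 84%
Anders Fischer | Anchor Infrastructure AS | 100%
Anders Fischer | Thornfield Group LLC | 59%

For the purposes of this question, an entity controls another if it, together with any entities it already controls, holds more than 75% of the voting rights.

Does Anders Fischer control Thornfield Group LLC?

Anders holds 100% of Anchor, so Anders controls Anchor.
Anders and Anchor together hold 30% + 53% = 83% of Windward, so Anders controls Windward.
In Thornfield, Anders's side holds only 59%, not > 75%.
So Anders does not control Thornfield.

No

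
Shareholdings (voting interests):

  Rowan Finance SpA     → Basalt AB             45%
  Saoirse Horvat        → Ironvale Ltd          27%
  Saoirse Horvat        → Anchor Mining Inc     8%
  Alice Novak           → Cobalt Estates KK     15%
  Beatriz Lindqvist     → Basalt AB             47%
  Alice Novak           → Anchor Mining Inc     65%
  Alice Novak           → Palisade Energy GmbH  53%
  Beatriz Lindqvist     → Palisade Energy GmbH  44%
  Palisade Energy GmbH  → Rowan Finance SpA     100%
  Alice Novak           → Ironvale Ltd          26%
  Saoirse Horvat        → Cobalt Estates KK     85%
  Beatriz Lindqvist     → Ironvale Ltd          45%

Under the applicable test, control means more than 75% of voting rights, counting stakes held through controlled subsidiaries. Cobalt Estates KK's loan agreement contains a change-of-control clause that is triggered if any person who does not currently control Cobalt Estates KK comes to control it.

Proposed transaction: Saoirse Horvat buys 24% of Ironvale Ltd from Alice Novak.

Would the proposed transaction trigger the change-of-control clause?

The purchase adds only to Saoirse's holdings (Alice's stake shrinks), so Saoirse is the only person who could newly come to control Cobalt.
Saoirse holds 85% of Cobalt, so Saoirse controls Cobalt.
So Saoirse already controls Cobalt before the transaction.
After the purchase, Saoirse's direct stake in Ironvale rises to 27% + 24% = 51%, and Alice's stake falls to 2%.
Saoirse controlled Cobalt already, so this is not a new person acquiring control; every other person's position is unchanged or reduced.
No new person acquires control, so the clause is not triggered.

No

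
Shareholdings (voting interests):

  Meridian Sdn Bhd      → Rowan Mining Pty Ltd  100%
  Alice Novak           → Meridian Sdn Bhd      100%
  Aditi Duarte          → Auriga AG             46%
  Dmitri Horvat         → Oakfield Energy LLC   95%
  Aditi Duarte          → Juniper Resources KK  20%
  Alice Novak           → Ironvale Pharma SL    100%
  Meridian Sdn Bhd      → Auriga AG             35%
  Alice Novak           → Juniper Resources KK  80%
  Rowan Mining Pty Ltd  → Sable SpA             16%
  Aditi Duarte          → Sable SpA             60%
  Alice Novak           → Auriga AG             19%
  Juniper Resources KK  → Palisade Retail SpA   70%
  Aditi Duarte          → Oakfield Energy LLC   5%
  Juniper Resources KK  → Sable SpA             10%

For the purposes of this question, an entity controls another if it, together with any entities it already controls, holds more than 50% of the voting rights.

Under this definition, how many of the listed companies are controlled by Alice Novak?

Alice holds 80% of Juniper, so Alice controls Juniper.
Alice holds 100% of Meridian, so Alice controls Meridian.
Meridian and Alice together hold 35% + 19% = 54% of Auriga, so Alice controls Auriga.
Meridian holds 100% of Rowan, so Alice controls Rowan.
Alice holds 100% of Ironvale, so Alice controls Ironvale.
Juniper holds 70% of Palisade, so Alice controls Palisade.
No other company's threshold is met.
Alice controls 6 companies.

6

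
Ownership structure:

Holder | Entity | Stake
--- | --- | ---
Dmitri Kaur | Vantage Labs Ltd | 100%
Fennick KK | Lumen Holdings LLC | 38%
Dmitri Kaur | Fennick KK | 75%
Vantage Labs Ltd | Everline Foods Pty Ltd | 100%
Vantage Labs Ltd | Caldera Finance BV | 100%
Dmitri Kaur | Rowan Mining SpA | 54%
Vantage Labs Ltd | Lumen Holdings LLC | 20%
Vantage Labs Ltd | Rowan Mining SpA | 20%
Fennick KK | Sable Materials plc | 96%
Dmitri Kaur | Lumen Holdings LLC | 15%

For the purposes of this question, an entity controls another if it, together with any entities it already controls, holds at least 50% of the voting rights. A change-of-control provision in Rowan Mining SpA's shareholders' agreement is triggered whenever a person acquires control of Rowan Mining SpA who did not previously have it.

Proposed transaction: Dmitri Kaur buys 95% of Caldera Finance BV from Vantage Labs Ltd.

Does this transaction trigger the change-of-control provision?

No

The purchase adds only to Dmitri's holdings (Vantage's stake shrinks), so Dmitri is the only person who could newly come to control Rowan.
Dmitri holds 100% of Vantage, so Dmitri controls Vantage.
Dmitri and Vantage together hold 54% + 20% = 74% of Rowan, so Dmitri controls Rowan.
So Dmitri already controls Rowan before the transaction.
After the purchase, Dmitri holds 95% of Caldera directly, and Vantage's stake falls to 5%.
Dmitri controlled Rowan already, so this is not a new person acquiring control; every other person's position is unchanged or reduced.
No new person acquires control, so the clause is not triggered.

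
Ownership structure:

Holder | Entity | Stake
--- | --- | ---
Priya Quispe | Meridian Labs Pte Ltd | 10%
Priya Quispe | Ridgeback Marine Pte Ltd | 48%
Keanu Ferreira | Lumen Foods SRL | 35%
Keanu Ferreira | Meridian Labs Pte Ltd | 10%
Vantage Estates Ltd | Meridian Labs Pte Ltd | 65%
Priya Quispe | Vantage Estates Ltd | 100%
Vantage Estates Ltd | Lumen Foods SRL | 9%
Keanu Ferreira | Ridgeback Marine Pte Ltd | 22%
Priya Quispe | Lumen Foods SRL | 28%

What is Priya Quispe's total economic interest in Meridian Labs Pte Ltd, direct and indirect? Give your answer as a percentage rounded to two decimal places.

Priya reaches Meridian along 2 paths.
Direct stake: 10% = 10%.
Via Vantage: 100% × 65% = 65%.
Total: 10% + 65% = 75%.
Rounded: 75.00%.

75.00%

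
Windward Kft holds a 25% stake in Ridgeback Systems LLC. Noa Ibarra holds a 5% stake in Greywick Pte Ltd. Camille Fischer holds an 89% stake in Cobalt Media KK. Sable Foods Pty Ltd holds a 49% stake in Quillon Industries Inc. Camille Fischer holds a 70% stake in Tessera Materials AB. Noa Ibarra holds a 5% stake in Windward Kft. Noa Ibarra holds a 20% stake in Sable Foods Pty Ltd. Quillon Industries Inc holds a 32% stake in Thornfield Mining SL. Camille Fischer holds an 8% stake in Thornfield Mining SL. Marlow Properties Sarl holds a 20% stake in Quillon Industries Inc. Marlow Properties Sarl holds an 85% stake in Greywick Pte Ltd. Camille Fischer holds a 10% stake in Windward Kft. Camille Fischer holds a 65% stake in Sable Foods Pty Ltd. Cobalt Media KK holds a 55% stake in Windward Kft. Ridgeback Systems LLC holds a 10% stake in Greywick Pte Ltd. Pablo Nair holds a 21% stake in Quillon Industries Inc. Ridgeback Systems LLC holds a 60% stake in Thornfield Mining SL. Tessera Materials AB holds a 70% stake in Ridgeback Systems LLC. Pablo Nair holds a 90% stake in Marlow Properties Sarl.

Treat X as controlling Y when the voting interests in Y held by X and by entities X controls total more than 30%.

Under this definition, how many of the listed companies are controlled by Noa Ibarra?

Noa's largest direct stake is 20% in Sable, which does not meet the threshold.
Noa controls 0 companies.

0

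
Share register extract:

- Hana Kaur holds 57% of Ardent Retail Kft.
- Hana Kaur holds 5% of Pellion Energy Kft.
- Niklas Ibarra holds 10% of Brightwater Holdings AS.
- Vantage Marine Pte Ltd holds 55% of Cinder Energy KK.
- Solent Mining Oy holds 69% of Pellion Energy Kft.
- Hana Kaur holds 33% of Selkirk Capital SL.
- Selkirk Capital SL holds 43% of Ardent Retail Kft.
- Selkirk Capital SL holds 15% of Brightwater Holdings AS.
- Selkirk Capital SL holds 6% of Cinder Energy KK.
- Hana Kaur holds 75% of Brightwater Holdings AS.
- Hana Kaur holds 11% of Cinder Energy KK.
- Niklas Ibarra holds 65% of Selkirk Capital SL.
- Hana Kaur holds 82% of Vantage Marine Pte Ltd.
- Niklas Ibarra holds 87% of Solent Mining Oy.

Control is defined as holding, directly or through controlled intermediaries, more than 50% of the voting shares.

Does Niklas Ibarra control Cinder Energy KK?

Niklas holds 65% of Selkirk, so Niklas controls Selkirk.
Niklas holds 87% of Solent, so Niklas controls Solent.
Solent holds 69% of Pellion, so Niklas controls Pellion.
In Cinder, Niklas's side holds only 6%, not > 50%.
So Niklas does not control Cinder.

No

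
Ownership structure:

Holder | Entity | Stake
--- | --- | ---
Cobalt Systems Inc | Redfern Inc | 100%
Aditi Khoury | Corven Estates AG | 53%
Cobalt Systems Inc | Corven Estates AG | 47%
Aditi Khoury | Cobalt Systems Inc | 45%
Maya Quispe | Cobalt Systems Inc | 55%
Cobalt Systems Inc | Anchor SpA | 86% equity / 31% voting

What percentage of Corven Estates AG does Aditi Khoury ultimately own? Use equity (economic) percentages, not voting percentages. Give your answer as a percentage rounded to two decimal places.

Aditi reaches Corven along 2 paths.
Via Cobalt: 45% × 47% = 21.15%.
Direct stake: 53% = 53%.
Total: 21.15% + 53% = 74.15%.

74.15%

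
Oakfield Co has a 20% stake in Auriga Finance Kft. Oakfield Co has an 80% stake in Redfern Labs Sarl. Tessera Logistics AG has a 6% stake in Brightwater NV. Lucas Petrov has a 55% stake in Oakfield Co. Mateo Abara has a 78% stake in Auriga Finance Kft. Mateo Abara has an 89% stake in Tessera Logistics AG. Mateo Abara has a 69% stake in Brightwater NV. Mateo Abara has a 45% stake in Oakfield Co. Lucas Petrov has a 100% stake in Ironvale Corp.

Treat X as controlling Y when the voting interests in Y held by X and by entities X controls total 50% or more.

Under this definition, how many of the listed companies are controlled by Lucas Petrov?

3

Lucas holds 55% of Oakfield, so Lucas controls Oakfield.
Lucas holds 100% of Ironvale, so Lucas controls Ironvale.
Oakfield holds 80% of Redfern, so Lucas controls Redfern.
No other company's threshold is met.
Lucas controls 3 companies.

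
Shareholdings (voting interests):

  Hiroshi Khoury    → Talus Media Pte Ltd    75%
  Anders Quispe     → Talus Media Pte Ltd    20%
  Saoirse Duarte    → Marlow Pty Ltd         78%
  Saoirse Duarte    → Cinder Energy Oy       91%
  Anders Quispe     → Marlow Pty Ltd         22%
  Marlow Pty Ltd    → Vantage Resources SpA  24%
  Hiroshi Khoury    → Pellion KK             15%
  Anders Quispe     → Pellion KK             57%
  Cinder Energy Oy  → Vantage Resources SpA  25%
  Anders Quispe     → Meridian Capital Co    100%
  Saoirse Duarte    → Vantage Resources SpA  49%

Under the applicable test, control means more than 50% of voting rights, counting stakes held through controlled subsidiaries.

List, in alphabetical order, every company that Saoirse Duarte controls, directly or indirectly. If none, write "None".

Saoirse holds 78% of Marlow, so Saoirse controls Marlow.
Saoirse holds 91% of Cinder, so Saoirse controls Cinder.
Cinder and Saoirse and Marlow together hold 25% + 49% + 24% = 98% of Vantage, so Saoirse controls Vantage.
No other company's threshold is met.

Cinder Energy Oy, Marlow Pty Ltd, Vantage Resources SpA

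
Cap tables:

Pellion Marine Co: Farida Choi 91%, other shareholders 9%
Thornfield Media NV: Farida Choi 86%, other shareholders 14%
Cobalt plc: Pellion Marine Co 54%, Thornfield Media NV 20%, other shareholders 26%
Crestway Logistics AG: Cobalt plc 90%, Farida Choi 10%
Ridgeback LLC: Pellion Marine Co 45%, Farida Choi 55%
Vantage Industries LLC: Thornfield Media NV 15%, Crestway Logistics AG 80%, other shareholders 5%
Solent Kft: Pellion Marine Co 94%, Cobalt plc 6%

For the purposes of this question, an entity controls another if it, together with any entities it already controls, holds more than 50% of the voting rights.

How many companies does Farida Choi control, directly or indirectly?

Farida holds 91% of Pellion, so Farida controls Pellion.
Farida holds 86% of Thornfield, so Farida controls Thornfield.
Pellion and Thornfield together hold 54% + 20% = 74% of Cobalt, so Farida controls Cobalt.
Cobalt and Farida together hold 90% + 10% = 100% of Crestway, so Farida controls Crestway.
Pellion and Farida together hold 45% + 55% = 100% of Ridgeback, so Farida controls Ridgeback.
Thornfield and Crestway together hold 15% + 80% = 95% of Vantage, so Farida controls Vantage.
Pellion and Cobalt together hold 94% + 6% = 100% of Solent, so Farida controls Solent.
Farida controls 7 companies.

7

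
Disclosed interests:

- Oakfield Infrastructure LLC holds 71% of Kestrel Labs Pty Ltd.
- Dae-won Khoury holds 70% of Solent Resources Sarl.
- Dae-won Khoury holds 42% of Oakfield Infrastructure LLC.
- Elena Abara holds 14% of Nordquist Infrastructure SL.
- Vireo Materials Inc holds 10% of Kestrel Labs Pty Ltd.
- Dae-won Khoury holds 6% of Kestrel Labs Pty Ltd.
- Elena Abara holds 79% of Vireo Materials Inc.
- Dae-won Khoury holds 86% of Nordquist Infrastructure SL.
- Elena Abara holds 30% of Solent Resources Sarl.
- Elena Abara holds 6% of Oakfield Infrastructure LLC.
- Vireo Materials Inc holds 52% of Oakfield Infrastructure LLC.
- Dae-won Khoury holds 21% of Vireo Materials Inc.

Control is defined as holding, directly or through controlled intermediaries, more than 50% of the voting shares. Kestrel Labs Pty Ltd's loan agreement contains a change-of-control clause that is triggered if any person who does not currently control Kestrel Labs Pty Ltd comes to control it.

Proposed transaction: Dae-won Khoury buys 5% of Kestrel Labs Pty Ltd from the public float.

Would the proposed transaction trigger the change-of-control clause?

The purchase changes only Dae-won's holdings, so Dae-won is the only person who could newly come to control Kestrel.
Dae-won holds 86% of Nordquist, so Dae-won controls Nordquist.
Dae-won holds 70% of Solent, so Dae-won controls Solent.
In Kestrel, Dae-won's side holds only 6%, not > 50%.
So before the transaction, Dae-won does not control Kestrel.
After the purchase, Dae-won's direct stake in Kestrel rises to 6% + 5% = 11%.
After the transaction, Dae-won's side holds 11% of Kestrel, not > 50%, so Dae-won still does not control Kestrel.
No new person acquires control, so the clause is not triggered.

No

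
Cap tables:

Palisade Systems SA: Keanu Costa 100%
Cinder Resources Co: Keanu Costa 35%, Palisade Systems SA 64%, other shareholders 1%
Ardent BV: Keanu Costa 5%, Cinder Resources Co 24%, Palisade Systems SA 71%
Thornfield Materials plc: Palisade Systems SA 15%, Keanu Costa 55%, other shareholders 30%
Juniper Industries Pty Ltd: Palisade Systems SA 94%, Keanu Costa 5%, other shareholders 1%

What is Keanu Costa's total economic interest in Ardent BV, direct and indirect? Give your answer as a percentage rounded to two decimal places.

99.76%

Keanu reaches Ardent along 4 paths.
Direct stake: 5% = 5%.
Via Cinder: 35% × 24% = 8.4%.
Via Palisade → Cinder: 100% × 64% × 24% = 15.36%.
Via Palisade: 100% × 71% = 71%.
Total: 5% + 8.4% + 15.36% + 71% = 99.76%.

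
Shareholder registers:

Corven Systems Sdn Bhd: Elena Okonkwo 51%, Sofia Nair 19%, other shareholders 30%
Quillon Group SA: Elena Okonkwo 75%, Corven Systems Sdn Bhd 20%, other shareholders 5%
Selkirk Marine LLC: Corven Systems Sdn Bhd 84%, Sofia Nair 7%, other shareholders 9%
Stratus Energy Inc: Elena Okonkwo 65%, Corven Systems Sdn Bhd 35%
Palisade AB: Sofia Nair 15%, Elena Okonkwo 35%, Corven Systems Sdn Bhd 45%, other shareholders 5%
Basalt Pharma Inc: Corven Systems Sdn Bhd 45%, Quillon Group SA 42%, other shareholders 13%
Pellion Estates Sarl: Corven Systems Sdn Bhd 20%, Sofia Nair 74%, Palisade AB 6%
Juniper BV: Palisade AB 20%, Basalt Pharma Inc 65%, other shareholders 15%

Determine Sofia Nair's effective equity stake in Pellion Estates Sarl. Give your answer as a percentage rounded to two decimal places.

Sofia reaches Pellion along 4 paths.
Via Corven: 19% × 20% = 3.8%.
Direct stake: 74% = 74%.
Via Palisade: 15% × 6% = 0.9%.
Via Corven → Palisade: 19% × 45% × 6% = 0.513%.
Total: 3.8% + 74% + 0.9% + 0.513% = 79.213%.
Rounded: 79.21%.

79.21%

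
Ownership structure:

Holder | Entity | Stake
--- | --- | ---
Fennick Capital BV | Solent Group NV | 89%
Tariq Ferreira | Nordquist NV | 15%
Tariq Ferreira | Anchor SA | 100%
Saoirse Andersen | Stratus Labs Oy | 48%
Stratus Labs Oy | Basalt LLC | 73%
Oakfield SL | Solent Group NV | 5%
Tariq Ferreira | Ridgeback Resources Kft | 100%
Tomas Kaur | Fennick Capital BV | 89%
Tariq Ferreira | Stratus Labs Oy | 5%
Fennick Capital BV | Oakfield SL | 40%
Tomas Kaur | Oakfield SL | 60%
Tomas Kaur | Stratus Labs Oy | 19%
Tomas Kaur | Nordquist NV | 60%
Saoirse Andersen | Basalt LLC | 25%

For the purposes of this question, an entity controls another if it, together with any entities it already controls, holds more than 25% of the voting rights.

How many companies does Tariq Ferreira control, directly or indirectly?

Tariq holds 100% of Anchor, so Tariq controls Anchor.
Tariq holds 100% of Ridgeback, so Tariq controls Ridgeback.
No other company's threshold is met.
Tariq controls 2 companies.

2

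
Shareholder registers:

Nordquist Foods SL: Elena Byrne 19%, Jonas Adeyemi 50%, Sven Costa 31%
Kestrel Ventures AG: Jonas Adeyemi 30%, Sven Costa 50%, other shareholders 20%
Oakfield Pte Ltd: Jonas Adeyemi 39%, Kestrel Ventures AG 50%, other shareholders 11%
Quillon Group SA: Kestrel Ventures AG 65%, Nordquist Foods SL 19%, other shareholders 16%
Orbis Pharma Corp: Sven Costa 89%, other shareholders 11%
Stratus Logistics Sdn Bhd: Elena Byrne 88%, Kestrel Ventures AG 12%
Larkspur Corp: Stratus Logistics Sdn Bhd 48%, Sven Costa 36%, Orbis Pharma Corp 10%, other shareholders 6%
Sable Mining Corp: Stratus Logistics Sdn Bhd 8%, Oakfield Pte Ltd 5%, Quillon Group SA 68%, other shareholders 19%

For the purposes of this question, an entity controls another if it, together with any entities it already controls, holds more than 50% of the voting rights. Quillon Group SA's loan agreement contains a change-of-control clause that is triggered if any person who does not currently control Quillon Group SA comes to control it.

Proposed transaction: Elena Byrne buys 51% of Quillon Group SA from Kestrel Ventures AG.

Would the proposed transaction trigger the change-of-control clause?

Yes

The purchase adds only to Elena's holdings (Kestrel's stake shrinks), so Elena is the only person who could newly come to control Quillon.
Elena holds 88% of Stratus, so Elena controls Stratus.
Neither Elena nor any entity Elena controls holds any voting interest in Quillon.
So before the transaction, Elena does not control Quillon.
After the purchase, Elena holds 51% of Quillon directly, and Kestrel's stake falls to 14%.
Elena holds 51% of Quillon, so Elena controls Quillon.
Elena did not control Quillon before and does after, so the clause is triggered.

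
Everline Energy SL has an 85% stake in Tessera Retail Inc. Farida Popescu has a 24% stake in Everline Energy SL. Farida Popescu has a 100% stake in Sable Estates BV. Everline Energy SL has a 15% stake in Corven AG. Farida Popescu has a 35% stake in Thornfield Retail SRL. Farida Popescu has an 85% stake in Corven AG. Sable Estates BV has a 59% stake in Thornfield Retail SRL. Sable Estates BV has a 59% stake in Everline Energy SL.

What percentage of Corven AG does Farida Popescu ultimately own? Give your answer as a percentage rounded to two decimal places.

97.45%

Farida reaches Corven along 3 paths.
Direct stake: 85% = 85%.
Via Everline: 24% × 15% = 3.6%.
Via Sable → Everline: 100% × 59% × 15% = 8.85%.
Total: 85% + 3.6% + 8.85% = 97.45%.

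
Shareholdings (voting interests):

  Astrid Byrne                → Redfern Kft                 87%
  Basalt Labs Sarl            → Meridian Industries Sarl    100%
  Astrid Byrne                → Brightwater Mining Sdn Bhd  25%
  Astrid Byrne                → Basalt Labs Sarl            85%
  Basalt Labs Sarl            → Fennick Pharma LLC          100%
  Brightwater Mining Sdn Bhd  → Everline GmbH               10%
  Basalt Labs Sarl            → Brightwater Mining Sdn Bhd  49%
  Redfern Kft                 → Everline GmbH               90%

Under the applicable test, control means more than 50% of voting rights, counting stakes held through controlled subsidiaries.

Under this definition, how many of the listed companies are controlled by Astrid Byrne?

6

Astrid holds 85% of Basalt, so Astrid controls Basalt.
Astrid holds 87% of Redfern, so Astrid controls Redfern.
Basalt and Astrid together hold 49% + 25% = 74% of Brightwater, so Astrid controls Brightwater.
Basalt holds 100% of Meridian, so Astrid controls Meridian.
Basalt holds 100% of Fennick, so Astrid controls Fennick.
Brightwater and Redfern together hold 10% + 90% = 100% of Everline, so Astrid controls Everline.
Astrid controls 6 companies.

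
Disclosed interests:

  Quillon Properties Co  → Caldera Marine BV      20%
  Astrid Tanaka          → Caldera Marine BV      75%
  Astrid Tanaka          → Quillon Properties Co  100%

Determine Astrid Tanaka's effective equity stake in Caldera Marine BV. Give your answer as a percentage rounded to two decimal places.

Astrid reaches Caldera along 2 paths.
Via Quillon: 100% × 20% = 20%.
Direct stake: 75% = 75%.
Total: 20% + 75% = 95%.
Rounded: 95.00%.

95.00%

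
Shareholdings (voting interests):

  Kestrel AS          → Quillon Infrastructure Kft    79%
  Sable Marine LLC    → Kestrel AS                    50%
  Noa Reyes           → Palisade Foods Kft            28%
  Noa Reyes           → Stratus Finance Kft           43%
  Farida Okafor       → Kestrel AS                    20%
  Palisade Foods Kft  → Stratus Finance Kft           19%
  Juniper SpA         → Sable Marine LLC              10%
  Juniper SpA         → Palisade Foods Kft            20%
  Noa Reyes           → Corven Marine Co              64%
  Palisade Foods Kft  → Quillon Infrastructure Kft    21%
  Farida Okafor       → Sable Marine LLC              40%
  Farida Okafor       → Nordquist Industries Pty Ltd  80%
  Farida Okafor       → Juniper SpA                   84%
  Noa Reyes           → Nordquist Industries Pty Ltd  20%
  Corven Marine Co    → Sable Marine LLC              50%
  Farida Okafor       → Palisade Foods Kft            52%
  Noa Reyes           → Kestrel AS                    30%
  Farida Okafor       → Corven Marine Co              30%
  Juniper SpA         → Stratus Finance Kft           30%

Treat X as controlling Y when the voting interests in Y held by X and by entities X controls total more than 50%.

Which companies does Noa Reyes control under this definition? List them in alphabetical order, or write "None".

Corven Marine Co

Noa holds 64% of Corven, so Noa controls Corven.
No other company's threshold is met.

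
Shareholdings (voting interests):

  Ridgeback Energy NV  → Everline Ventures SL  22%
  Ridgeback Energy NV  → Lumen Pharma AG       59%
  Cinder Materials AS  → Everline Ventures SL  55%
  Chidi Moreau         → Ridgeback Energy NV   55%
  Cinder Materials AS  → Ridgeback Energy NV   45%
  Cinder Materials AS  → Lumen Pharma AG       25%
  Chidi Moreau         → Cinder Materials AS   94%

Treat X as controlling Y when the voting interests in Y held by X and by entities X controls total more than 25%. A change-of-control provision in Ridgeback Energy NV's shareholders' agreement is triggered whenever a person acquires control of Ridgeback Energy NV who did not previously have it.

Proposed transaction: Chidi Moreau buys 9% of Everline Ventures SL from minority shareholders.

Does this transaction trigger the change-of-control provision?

No

The purchase changes only Chidi's holdings, so Chidi is the only person who could newly come to control Ridgeback.
Chidi holds 94% of Cinder, so Chidi controls Cinder.
Chidi and Cinder together hold 55% + 45% = 100% of Ridgeback, so Chidi controls Ridgeback.
So Chidi already controls Ridgeback before the transaction.
After the purchase, Chidi holds 9% of Everline directly.
Chidi controlled Ridgeback already, so this is not a new person acquiring control; every other person's position is unchanged or reduced.
No new person acquires control, so the clause is not triggered.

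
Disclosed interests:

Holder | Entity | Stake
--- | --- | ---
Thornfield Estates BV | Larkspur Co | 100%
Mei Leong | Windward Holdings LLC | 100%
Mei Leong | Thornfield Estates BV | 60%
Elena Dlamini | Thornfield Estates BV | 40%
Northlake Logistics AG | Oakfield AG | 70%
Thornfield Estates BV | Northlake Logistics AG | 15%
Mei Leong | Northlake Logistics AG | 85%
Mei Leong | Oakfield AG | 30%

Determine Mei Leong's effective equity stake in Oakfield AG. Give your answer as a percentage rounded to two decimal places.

95.80%

Mei reaches Oakfield along 3 paths.
Via Northlake: 85% × 70% = 59.5%.
Via Thornfield → Northlake: 60% × 15% × 70% = 6.3%.
Direct stake: 30% = 30%.
Total: 59.5% + 6.3% + 30% = 95.8%.
Rounded: 95.80%.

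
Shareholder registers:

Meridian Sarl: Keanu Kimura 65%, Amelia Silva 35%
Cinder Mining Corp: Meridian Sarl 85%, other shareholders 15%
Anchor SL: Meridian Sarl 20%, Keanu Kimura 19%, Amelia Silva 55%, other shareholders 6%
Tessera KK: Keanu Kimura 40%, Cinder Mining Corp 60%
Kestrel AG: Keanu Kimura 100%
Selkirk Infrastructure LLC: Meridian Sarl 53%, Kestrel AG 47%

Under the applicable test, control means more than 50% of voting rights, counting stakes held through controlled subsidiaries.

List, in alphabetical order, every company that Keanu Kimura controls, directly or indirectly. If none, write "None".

Keanu holds 65% of Meridian, so Keanu controls Meridian.
Meridian holds 85% of Cinder, so Keanu controls Cinder.
Keanu and Cinder together hold 40% + 60% = 100% of Tessera, so Keanu controls Tessera.
Keanu holds 100% of Kestrel, so Keanu controls Kestrel.
Meridian and Kestrel together hold 53% + 47% = 100% of Selkirk, so Keanu controls Selkirk.
No other company's threshold is met.

Cinder Mining Corp, Kestrel AG, Meridian Sarl, Selkirk Infrastructure LLC, Tessera KK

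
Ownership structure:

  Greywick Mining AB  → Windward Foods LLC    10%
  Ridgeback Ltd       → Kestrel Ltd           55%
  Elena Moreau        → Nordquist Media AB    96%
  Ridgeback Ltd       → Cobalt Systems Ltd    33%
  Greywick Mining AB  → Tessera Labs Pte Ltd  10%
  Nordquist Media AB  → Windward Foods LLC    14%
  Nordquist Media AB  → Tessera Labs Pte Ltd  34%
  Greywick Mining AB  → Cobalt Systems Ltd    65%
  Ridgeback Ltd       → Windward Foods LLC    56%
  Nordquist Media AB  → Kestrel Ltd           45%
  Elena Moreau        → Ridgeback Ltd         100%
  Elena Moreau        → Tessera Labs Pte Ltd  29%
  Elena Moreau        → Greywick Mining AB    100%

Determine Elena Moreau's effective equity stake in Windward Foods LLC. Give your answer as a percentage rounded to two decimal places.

79.44%

Elena reaches Windward along 3 paths.
Via Nordquist: 96% × 14% = 13.44%.
Via Ridgeback: 100% × 56% = 56%.
Via Greywick: 100% × 10% = 10%.
Total: 13.44% + 56% + 10% = 79.44%.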